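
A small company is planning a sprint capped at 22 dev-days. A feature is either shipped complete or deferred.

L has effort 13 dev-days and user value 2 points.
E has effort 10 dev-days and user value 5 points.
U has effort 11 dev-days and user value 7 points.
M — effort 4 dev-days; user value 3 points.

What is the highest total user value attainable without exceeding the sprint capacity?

Take E and U: effort 10 + 11 = 21 ≤ 22, user value 5 + 7 = 12.
No other feasible combination does better.

12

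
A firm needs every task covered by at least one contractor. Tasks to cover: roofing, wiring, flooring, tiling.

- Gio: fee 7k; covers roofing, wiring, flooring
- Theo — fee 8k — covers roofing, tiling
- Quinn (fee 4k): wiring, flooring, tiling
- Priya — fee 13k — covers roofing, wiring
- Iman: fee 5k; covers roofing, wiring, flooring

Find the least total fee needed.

This is a weighted set-cover instance.
Choose Quinn and Iman: together they cover roofing, wiring, flooring, tiling — every task.
Total fee: 4 + 5 = 9.
No cover costs less than 9.

9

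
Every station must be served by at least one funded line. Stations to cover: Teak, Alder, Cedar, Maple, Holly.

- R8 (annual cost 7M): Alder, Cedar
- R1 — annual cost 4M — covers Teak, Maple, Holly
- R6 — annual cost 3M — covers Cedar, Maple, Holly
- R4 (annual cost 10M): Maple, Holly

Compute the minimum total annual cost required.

11

Choose R8 and R1: together they cover Teak, Alder, Cedar, Maple, Holly — every station.
Total annual cost: 7 + 4 = 11.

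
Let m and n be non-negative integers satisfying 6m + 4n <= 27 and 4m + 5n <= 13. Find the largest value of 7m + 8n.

(m,n)=(2,1): 6·2+4·1=16≤27, 4·2+5·1=13≤13, objective 22.
(m,n)=(3,0): 6·3+4·0=18≤27, 4·3+5·0=12≤13, objective 21.
The best lattice point is (2,1), giving 22.

22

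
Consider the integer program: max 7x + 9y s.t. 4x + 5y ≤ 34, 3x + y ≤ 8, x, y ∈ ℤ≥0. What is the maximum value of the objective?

54

(x,y)=(0,6): 4·0+5·6=30≤34, 3·0+1·6=6≤8, objective 54.
(x,y)=(1,5): 4·1+5·5=29≤34, 3·1+1·5=8≤8, objective 52.
Maximum is 54 at (x,y)=(0,6).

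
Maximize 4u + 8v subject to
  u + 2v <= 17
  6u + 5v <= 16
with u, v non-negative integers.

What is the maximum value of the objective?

The continuous relaxation peaks at (0, 3.2) with value 25.60; rounding to a feasible lattice point costs some objective.
(u,v)=(0,3): 1·0+2·3=6≤17, 6·0+5·3=15≤16, objective 24.
(u,v)=(1,2): 1·1+2·2=5≤17, 6·1+5·2=16≤16, objective 20.
(u,v)=(0,2): 1·0+2·2=4≤17, 6·0+5·2=10≤16, objective 16.
No feasible integer point exceeds 24.

24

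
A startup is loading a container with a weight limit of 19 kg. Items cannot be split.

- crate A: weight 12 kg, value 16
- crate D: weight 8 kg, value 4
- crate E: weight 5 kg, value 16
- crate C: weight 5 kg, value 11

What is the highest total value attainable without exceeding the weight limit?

Take crate A and crate E: weight 12 + 5 = 17 ≤ 19, value 16 + 16 = 32.
No other feasible combination does better.

32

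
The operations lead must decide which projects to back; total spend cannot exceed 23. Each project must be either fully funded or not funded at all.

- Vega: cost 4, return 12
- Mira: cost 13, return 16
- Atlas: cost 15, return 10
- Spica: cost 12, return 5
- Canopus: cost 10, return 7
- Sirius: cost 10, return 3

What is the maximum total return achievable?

Take Vega and Mira: cost 4 + 13 = 17 ≤ 23, return 12 + 16 = 28.
No other feasible combination does better.

28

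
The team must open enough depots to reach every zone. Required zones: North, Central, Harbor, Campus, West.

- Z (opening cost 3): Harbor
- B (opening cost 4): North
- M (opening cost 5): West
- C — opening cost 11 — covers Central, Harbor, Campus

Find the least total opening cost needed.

20

This is a weighted set-cover instance.
Choose B, M, and C: together they cover North, Central, Harbor, Campus, West — every zone.
Total opening cost: 4 + 5 + 11 = 20.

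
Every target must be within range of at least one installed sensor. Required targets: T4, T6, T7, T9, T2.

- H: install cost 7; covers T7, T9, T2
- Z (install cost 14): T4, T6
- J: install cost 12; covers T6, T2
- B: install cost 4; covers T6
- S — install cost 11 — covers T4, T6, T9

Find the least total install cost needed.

The greedy cost-per-new-target heuristic would pick H, B, and S for 22, but a cheaper cover exists.
Choose H and S: together they cover T4, T6, T7, T9, T2 — every target.
Total install cost: 7 + 11 = 18.
No cover costs less than 18.

18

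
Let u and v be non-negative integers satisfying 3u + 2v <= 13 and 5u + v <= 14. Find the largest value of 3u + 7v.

42

Relaxing integrality, the LP optimum is 45.50 at (u,v) = (0, 6.5), which is not an integer point.
(u,v)=(0,6) is feasible, giving 42.
(u,v)=(1,5) is feasible, giving 38.
Maximum is 42 at (u,v)=(0,6).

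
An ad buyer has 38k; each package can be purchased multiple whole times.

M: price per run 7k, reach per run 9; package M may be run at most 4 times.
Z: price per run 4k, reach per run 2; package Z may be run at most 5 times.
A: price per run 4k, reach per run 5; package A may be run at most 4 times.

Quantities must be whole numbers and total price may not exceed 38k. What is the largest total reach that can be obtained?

M has the best ratio (9/7); taking only M gives at most 4×9 = 36 (stopped by the supply cap of 4).
Mixing does better — 3×M and 4×A: price 37 ≤ 38, reach 3·9 + 4·5 = 47.

47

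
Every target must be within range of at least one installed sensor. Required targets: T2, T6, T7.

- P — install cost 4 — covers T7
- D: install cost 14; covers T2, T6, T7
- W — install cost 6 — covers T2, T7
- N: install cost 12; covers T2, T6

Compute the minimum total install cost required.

14

D alone covers T2, T6, T7 — every target.
Total install cost: 14.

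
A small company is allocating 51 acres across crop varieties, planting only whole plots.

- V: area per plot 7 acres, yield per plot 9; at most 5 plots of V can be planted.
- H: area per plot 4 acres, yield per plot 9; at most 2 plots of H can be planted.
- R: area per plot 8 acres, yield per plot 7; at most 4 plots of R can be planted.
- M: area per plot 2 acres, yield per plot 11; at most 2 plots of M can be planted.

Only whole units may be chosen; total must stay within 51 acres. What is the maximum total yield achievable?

85

4×V, 2×H, 1×R, and 2×M: area 48 ≤ 51, yield 4·9 + 2·9 + 1·7 + 2·11 = 83.
5×V, 2×H, and 2×M: area 47 ≤ 51, yield 5·9 + 2·9 + 2·11 = 85.
Best is 85.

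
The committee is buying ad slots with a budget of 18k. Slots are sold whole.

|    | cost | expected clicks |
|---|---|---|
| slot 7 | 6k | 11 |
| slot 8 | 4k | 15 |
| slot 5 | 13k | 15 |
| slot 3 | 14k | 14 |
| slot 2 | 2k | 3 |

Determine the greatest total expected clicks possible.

30

Allowing fractional choices, the relaxed optimum would be about 35.9, but ad slots are indivisible.
slot 8 + slot 5: cost 4 + 13 = 17 ≤ 18, expected clicks 15 + 15 = 30.
slot 7 + slot 8 + slot 2: cost 6 + 4 + 2 = 12 ≤ 18, expected clicks 11 + 15 + 3 = 29.
slot 8 + slot 3: cost 4 + 14 = 18 ≤ 18, expected clicks 15 + 14 = 29.
Best is slot 8 and slot 5 with total expected clicks 30.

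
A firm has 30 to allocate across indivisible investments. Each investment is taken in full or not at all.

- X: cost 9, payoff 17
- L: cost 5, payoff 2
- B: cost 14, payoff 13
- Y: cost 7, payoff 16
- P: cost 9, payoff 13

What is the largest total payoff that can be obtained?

48

Allowing fractional choices, the relaxed optimum would be about 50.6, but investments are indivisible.
X + Y + P: cost 9 + 7 + 9 = 25 ≤ 30, payoff 17 + 16 + 13 = 46.
X + L + Y + P: cost 9 + 5 + 7 + 9 = 30 ≤ 30, payoff 17 + 2 + 16 + 13 = 48.
Best is X, L, Y, and P with total payoff 48.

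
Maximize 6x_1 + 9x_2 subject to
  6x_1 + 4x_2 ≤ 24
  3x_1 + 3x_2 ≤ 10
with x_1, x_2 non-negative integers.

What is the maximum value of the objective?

Relaxing integrality, the LP optimum is 30.00 at (x_1,x_2) = (0, 3.33), which is not an integer point.
(x_1,x_2)=(0,3): 6·0+4·3=12≤24, 3·0+3·3=9≤10, objective 27.
(x_1,x_2)=(1,2): 6·1+4·2=14≤24, 3·1+3·2=9≤10, objective 24.
No feasible integer point exceeds 27.

27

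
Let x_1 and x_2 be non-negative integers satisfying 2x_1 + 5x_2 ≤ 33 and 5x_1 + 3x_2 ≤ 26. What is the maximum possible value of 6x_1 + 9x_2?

60

Relaxing integrality, the LP optimum is 63.32 at (x_1,x_2) = (1.63, 5.95), which is not an integer point.
(x_1,x_2)=(1,6): 2·1+5·6=32≤33, 5·1+3·6=23≤26, objective 60.
(x_1,x_2)=(2,5): 2·2+5·5=29≤33, 5·2+3·5=25≤26, objective 57.
(x_1,x_2)=(0,6): 2·0+5·6=30≤33, 5·0+3·6=18≤26, objective 54.
The best lattice point is (1,6), giving 60.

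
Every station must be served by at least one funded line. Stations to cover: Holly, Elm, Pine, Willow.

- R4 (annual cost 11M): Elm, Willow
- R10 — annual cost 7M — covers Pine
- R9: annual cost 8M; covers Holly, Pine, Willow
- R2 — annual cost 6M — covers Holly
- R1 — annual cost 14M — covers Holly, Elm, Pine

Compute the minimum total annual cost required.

Choose R4 and R9: together they cover Holly, Elm, Pine, Willow — every station.
Total annual cost: 11 + 8 = 19.
No cover costs less than 19.

19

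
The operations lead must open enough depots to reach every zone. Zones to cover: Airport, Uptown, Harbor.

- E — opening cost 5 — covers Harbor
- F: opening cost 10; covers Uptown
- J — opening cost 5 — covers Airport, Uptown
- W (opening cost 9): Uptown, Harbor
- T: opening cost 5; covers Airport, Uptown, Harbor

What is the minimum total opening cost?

5

T alone covers Airport, Uptown, Harbor — every zone.
Total opening cost: 5.
No cover costs less than 5.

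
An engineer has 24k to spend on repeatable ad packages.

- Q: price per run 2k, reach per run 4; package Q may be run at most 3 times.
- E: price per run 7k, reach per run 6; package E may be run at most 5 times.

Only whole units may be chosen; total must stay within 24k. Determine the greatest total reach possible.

24

Take 3×Q and 2×E: price 20 ≤ 24, reach 3·4 + 2·6 = 24.
Q has the best ratio (4/2) and is taken to its limit of 3; remaining capacity is filled optimally with the others.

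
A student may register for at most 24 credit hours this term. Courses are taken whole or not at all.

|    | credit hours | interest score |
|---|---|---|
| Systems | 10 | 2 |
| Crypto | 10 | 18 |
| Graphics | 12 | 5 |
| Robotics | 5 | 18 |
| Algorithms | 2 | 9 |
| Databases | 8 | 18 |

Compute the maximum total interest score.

54

Take Crypto, Robotics, and Databases: credit hours 10 + 5 + 8 = 23 ≤ 24, interest score 18 + 18 + 18 = 54.
No other feasible combination does better.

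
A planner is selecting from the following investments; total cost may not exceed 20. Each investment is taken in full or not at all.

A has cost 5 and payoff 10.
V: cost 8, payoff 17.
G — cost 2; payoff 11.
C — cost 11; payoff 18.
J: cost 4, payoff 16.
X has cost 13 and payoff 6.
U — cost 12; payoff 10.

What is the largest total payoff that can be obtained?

54

Allowing fractional choices, the relaxed optimum would be about 55.6, but investments are indivisible.
G + C + J: cost 2 + 11 + 4 = 17 ≤ 20, payoff 11 + 18 + 16 = 45.
V + G + J: cost 8 + 2 + 4 = 14 ≤ 20, payoff 17 + 11 + 16 = 44.
A + V + G + J: cost 5 + 8 + 2 + 4 = 19 ≤ 20, payoff 10 + 17 + 11 + 16 = 54.
Best is A, V, G, and J with total payoff 54.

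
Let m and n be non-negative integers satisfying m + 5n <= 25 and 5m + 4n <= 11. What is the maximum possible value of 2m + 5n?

10

The continuous relaxation peaks at (0, 2.75) with value 13.75; rounding to a feasible lattice point costs some objective.
(m,n)=(0,2): 1·0+5·2=10≤25, 5·0+4·2=8≤11, objective 10.
(m,n)=(1,1): 1·1+5·1=6≤25, 5·1+4·1=9≤11, objective 7.
(m,n)=(0,1): 1·0+5·1=5≤25, 5·0+4·1=4≤11, objective 5.
The best lattice point is (0,2), giving 10.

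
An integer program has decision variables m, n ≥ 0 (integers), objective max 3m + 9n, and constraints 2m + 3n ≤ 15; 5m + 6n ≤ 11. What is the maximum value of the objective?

The continuous relaxation peaks at (0, 1.83) with value 16.50; rounding to a feasible lattice point costs some objective.
(m,n)=(1,1) is feasible, giving 12.
(m,n)=(0,1) is feasible, giving 9.
(m,n)=(2,0) is feasible, giving 6.
(m,n)=(1,0) is feasible, giving 3.
Maximum is 12 at (m,n)=(1,1).

12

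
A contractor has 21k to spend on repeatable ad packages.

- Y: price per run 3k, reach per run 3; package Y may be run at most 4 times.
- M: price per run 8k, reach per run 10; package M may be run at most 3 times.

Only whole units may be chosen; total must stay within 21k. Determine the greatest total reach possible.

23

This is a bounded integer knapsack.
4×Y and 1×M: price 20 ≤ 21, reach 4·3 + 1·10 = 22.
1×Y and 2×M: price 19 ≤ 21, reach 1·3 + 2·10 = 23.
Best is 23.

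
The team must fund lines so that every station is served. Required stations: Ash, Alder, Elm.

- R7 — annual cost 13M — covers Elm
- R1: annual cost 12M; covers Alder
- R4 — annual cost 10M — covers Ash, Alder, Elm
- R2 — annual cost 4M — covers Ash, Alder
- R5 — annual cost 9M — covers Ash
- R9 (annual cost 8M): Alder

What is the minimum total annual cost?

R4 alone covers Ash, Alder, Elm — every station.
Total annual cost: 10.

10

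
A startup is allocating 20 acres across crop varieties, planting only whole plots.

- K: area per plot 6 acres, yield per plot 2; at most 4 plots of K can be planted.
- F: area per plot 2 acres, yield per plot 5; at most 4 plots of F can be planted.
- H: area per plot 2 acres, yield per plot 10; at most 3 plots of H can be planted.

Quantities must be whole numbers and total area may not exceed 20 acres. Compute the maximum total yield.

52

Take 1×K, 4×F, and 3×H: area 20 ≤ 20, yield 1·2 + 4·5 + 3·10 = 52.
H has the best ratio (10/2) and is taken to its limit of 3; remaining capacity is filled optimally with the others.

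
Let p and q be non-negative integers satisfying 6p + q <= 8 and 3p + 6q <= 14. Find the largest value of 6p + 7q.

14

The continuous relaxation peaks at (1.03, 1.82) with value 18.91; rounding to a feasible lattice point costs some objective.
(p,q)=(0,2): 6·0+1·2=2≤8, 3·0+6·2=12≤14, objective 14.
(p,q)=(1,1): 6·1+1·1=7≤8, 3·1+6·1=9≤14, objective 13.
(p,q)=(0,1): 6·0+1·1=1≤8, 3·0+6·1=6≤14, objective 7.
No feasible integer point exceeds 14.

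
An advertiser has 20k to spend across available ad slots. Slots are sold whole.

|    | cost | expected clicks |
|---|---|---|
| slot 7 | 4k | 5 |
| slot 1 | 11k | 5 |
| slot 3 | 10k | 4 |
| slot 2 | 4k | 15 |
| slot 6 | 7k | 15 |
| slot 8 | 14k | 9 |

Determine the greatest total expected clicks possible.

35

Take slot 7, slot 2, and slot 6: cost 4 + 4 + 7 = 15 ≤ 20, expected clicks 5 + 15 + 15 = 35.
No other feasible combination does better.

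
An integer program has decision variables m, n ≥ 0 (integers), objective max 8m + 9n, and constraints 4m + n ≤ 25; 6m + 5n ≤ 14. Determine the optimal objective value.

(m,n)=(0,2): 4·0+1·2=2≤25, 6·0+5·2=10≤14, objective 18.
(m,n)=(1,1): 4·1+1·1=5≤25, 6·1+5·1=11≤14, objective 17.
(m,n)=(0,1): 4·0+1·1=1≤25, 6·0+5·1=5≤14, objective 9.
The best lattice point is (0,2), giving 18.

18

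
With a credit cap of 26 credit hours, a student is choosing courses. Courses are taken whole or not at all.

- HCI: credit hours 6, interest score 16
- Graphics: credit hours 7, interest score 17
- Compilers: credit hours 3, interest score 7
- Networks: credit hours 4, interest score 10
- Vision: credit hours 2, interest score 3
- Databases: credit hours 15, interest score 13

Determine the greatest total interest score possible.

Treat it as a binary knapsack problem.
Allowing fractional choices, the relaxed optimum would be about 56.5, but courses are indivisible.
HCI + Graphics + Compilers + Networks: credit hours 6 + 7 + 3 + 4 = 20 ≤ 26, interest score 16 + 17 + 7 + 10 = 50.
HCI + Graphics + Compilers + Networks + Vision: credit hours 6 + 7 + 3 + 4 + 2 = 22 ≤ 26, interest score 16 + 17 + 7 + 10 + 3 = 53.
Best is HCI, Graphics, Compilers, Networks, and Vision with total interest score 53.

53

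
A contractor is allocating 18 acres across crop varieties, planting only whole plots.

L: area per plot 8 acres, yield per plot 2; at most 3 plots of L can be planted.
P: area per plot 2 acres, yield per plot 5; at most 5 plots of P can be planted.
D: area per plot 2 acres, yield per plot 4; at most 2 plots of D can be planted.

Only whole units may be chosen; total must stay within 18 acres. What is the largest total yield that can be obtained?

Take 5×P and 2×D: area 14 ≤ 18, yield 5·5 + 2·4 = 33.
P has the best ratio (5/2) and is taken to its limit of 5; remaining capacity is filled optimally with the others.

33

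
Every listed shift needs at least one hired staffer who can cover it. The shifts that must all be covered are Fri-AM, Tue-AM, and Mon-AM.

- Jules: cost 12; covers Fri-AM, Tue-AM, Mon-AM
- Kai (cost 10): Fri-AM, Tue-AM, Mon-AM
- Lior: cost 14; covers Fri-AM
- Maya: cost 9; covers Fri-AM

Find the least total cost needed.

10

Kai alone covers Fri-AM, Tue-AM, Mon-AM — every shift.
Total cost: 10.
No cover costs less than 10.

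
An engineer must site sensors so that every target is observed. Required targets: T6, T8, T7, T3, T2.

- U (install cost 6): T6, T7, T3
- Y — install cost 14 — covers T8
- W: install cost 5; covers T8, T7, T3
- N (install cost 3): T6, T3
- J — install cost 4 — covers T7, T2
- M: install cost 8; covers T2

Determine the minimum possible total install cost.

Choose W, N, and J: together they cover T6, T8, T7, T3, T2 — every target.
Total install cost: 5 + 3 + 4 = 12.
No cover costs less than 12.

12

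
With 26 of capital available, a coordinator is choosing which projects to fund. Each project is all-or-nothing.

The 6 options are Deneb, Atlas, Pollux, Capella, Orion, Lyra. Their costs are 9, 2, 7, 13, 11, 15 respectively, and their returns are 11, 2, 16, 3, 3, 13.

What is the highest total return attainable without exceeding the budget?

31

This is a 0-1 knapsack instance.
Take Atlas, Pollux, and Lyra: cost 2 + 7 + 15 = 24 ≤ 26, return 2 + 16 + 13 = 31.
No other feasible combination does better.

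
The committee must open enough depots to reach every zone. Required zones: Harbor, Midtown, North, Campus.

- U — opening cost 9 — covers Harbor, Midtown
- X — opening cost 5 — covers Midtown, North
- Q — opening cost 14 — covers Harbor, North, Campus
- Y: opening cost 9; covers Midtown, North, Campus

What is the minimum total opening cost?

18

Choose U and Y: together they cover Harbor, Midtown, North, Campus — every zone.
Total opening cost: 9 + 9 = 18.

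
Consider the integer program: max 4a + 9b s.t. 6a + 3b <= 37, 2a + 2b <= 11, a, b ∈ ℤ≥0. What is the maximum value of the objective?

45

Relaxing integrality, the LP optimum is 49.50 at (a,b) = (0, 5.5), which is not an integer point.
(a,b)=(0,5) is feasible, giving 45.
(a,b)=(1,4) is feasible, giving 40.
(a,b)=(0,4) is feasible, giving 36.
The best lattice point is (0,5), giving 45.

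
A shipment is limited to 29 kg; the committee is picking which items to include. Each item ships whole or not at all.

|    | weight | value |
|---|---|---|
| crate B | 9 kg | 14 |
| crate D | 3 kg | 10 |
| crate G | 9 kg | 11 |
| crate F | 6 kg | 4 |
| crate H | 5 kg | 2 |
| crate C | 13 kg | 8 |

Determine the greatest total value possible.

This is a 0-1 knapsack instance.
crate B + crate D + crate G + crate H: weight 9 + 3 + 9 + 5 = 26 ≤ 29, value 14 + 10 + 11 + 2 = 37.
crate B + crate D + crate G + crate F: weight 9 + 3 + 9 + 6 = 27 ≤ 29, value 14 + 10 + 11 + 4 = 39.
Best is crate B, crate D, crate G, and crate F with total value 39.

39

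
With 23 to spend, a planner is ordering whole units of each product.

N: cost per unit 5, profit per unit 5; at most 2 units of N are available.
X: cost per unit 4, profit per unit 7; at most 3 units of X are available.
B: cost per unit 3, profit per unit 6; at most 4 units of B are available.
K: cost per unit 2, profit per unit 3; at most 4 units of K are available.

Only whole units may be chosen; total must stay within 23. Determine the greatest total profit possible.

B has the best ratio (6/3); taking only B gives at most 4×6 = 24 (stopped by the supply cap of 4).
Mixing does better — 3×X, 3×B, and 1×K: cost 23 ≤ 23, profit 3·7 + 3·6 + 1·3 = 42.

42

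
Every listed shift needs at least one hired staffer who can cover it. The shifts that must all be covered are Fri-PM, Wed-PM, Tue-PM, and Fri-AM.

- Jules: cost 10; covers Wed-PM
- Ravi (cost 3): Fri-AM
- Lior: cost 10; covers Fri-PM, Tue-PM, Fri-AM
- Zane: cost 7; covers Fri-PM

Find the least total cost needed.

This is a weighted set-cover instance.
The greedy cost-per-new-shift heuristic would pick Ravi, Lior, and Jules for 23, but a cheaper cover exists.
Choose Jules and Lior: together they cover Fri-PM, Wed-PM, Tue-PM, Fri-AM — every shift.
Total cost: 10 + 10 = 20.
No cover costs less than 20.

20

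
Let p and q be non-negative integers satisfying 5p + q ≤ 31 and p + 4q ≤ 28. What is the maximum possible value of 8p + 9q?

The continuous relaxation peaks at (5.05, 5.74) with value 92.05; rounding to a feasible lattice point costs some objective.
(p,q)=(4,6) is feasible, giving 86.
(p,q)=(5,5) is feasible, giving 85.
(p,q)=(3,6) is feasible, giving 78.
(p,q)=(4,5) is feasible, giving 77.
Maximum is 86 at (p,q)=(4,6).

86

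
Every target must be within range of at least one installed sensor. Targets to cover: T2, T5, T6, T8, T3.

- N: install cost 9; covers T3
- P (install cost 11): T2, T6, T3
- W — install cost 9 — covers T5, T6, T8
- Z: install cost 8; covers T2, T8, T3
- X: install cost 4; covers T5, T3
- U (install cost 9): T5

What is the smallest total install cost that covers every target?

The greedy cost-per-new-target heuristic would pick X, Z, and W for 21, but a cheaper cover exists.
Choose W and Z: together they cover T2, T5, T6, T8, T3 — every target.
Total install cost: 9 + 8 = 17.
No cover costs less than 17.

17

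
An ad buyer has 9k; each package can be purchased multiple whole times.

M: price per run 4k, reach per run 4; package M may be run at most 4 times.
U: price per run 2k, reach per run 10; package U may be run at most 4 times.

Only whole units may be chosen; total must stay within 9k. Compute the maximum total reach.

40

U has the best ratio (10/2); taking only U gives at most 4×10 = 40 (stopped by the price limit).
Optimal: 4×U: price 8 ≤ 9, reach 4·10 = 40.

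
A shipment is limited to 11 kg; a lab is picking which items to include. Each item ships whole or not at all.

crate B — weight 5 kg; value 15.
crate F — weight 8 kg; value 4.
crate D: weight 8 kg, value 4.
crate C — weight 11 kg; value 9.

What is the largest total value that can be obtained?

15

Treat it as a binary knapsack problem.
Take crate B: weight 5 ≤ 11, value 15.
No other feasible combination does better.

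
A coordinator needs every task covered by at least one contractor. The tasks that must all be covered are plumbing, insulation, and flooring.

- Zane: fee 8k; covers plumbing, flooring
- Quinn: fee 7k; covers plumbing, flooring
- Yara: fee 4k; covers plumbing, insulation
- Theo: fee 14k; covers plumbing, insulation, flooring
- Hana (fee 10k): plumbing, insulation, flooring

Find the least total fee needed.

Hana alone covers plumbing, insulation, flooring — every task.
Total fee: 10.

10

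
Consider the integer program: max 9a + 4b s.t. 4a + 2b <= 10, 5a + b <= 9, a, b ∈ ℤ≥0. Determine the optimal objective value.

21

(a,b)=(1,3): 4·1+2·3=10≤10, 5·1+1·3=8≤9, objective 21.
(a,b)=(1,2): 4·1+2·2=8≤10, 5·1+1·2=7≤9, objective 17.
(a,b)=(0,4): 4·0+2·4=8≤10, 5·0+1·4=4≤9, objective 16.
(a,b)=(1,1): 4·1+2·1=6≤10, 5·1+1·1=6≤9, objective 13.
The best lattice point is (1,3), giving 21.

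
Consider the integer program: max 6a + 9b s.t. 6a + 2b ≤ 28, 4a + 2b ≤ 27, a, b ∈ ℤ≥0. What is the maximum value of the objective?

Relaxing integrality, the LP optimum is 121.50 at (a,b) = (0, 13.5), which is not an integer point.
(a,b)=(0,13): 6·0+2·13=26≤28, 4·0+2·13=26≤27, objective 117.
(a,b)=(0,12): 6·0+2·12=24≤28, 4·0+2·12=24≤27, objective 108.
No feasible integer point exceeds 117.

117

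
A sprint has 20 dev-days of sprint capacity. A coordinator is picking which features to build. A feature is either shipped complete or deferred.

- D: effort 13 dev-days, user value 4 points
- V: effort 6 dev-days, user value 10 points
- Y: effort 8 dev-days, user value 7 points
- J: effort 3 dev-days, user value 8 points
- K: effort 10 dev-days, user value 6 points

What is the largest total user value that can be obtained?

Allowing fractional choices, the relaxed optimum would be about 26.8, but features are indivisible.
V + Y + J: effort 6 + 8 + 3 = 17 ≤ 20, user value 10 + 7 + 8 = 25.
V + J + K: effort 6 + 3 + 10 = 19 ≤ 20, user value 10 + 8 + 6 = 24.
V + J: effort 6 + 3 = 9 ≤ 20, user value 10 + 8 = 18.
Best is V, Y, and J with total user value 25.

25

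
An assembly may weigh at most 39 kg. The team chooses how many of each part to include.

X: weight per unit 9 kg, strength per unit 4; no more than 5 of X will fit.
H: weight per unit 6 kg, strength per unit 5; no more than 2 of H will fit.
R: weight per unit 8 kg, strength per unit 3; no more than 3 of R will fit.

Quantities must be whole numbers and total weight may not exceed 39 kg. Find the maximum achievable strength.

Take 3×X and 2×H: weight 39 ≤ 39, strength 3·4 + 2·5 = 22.
H has the best ratio (5/6) and is taken to its limit of 2; remaining capacity is filled optimally with the others.

22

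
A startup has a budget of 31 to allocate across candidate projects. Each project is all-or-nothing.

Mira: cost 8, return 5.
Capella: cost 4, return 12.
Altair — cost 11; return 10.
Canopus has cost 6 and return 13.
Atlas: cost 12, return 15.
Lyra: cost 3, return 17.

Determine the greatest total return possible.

Take Capella, Canopus, Atlas, and Lyra: cost 4 + 6 + 12 + 3 = 25 ≤ 31, return 12 + 13 + 15 + 17 = 57.
No other feasible combination does better.

57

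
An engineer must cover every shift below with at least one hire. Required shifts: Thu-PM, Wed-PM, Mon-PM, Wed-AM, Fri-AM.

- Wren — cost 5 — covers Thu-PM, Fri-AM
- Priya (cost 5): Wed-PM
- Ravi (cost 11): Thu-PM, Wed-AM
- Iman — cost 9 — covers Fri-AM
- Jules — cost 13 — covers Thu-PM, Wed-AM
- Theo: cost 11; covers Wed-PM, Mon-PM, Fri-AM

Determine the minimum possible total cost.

The greedy cost-per-new-shift heuristic would pick Wren, Priya, Ravi, and Theo for 32, but a cheaper cover exists.
Choose Ravi and Theo: together they cover Thu-PM, Wed-PM, Mon-PM, Wed-AM, Fri-AM — every shift.
Total cost: 11 + 11 = 22.
No cover costs less than 22.

22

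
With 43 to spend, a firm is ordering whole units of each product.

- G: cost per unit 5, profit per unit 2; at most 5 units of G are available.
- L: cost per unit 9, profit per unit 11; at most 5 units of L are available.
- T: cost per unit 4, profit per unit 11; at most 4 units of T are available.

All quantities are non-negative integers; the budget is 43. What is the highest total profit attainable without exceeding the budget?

77

Take 3×L and 4×T: cost 43 ≤ 43, profit 3·11 + 4·11 = 77.
T has the best ratio (11/4) and is taken to its limit of 4; remaining capacity is filled optimally with the others.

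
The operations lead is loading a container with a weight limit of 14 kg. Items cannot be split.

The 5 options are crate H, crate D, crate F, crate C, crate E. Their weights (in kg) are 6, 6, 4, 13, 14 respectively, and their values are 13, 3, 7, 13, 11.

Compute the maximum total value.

20

Allowing fractional choices, the relaxed optimum would be about 24.0, but items are indivisible.
crate H + crate F: weight 6 + 4 = 10 ≤ 14, value 13 + 7 = 20.
crate H: weight 6 ≤ 14, value 13.
crate H + crate D: weight 6 + 6 = 12 ≤ 14, value 13 + 3 = 16.
Best is crate H and crate F with total value 20.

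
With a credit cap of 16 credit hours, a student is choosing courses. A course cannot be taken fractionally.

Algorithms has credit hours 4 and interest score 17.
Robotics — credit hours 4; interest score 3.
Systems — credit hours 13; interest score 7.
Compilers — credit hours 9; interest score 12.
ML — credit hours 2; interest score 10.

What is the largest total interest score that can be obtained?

Allowing fractional choices, the relaxed optimum would be about 39.8, but courses are indivisible.
Algorithms + Robotics + ML: credit hours 4 + 4 + 2 = 10 ≤ 16, interest score 17 + 3 + 10 = 30.
Algorithms + Compilers + ML: credit hours 4 + 9 + 2 = 15 ≤ 16, interest score 17 + 12 + 10 = 39.
Algorithms + Compilers: credit hours 4 + 9 = 13 ≤ 16, interest score 17 + 12 = 29.
Best is Algorithms, Compilers, and ML with total interest score 39.

39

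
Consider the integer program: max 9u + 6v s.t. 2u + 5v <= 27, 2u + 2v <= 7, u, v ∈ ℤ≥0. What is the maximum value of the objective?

Relaxing integrality, the LP optimum is 31.50 at (u,v) = (3.5, 0), which is not an integer point.
(u,v)=(3,0): 2·3+5·0=6≤27, 2·3+2·0=6≤7, objective 27.
(u,v)=(2,1): 2·2+5·1=9≤27, 2·2+2·1=6≤7, objective 24.
Maximum is 27 at (u,v)=(3,0).

27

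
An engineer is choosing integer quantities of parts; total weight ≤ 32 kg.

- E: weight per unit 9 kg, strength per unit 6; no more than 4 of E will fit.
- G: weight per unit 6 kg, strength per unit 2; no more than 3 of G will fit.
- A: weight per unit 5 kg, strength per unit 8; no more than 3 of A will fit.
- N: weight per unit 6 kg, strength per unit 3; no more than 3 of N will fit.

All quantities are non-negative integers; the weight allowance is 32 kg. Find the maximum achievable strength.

This is a bounded integer knapsack.
1×E, 1×G, and 3×A: weight 30 ≤ 32, strength 1·6 + 1·2 + 3·8 = 32.
1×E, 3×A, and 1×N: weight 30 ≤ 32, strength 1·6 + 3·8 + 1·3 = 33.
Best is 33.

33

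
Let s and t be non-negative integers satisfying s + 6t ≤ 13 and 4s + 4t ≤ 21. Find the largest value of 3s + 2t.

15

Relaxing integrality, the LP optimum is 15.75 at (s,t) = (5.25, 0), which is not an integer point.
(s,t)=(5,0): 1·5+6·0=5≤13, 4·5+4·0=20≤21, objective 15.
(s,t)=(4,1): 1·4+6·1=10≤13, 4·4+4·1=20≤21, objective 14.
(s,t)=(4,0): 1·4+6·0=4≤13, 4·4+4·0=16≤21, objective 12.
The best lattice point is (5,0), giving 15.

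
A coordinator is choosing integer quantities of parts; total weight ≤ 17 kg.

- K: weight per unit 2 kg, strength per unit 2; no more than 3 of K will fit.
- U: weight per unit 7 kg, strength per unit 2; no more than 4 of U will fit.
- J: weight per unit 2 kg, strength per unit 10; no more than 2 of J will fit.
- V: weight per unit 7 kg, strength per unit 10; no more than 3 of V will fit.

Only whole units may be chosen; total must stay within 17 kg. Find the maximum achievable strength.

36

3×K, 2×J, and 1×V: weight 17 ≤ 17, strength 3·2 + 2·10 + 1·10 = 36.
2×K, 2×J, and 1×V: weight 15 ≤ 17, strength 2·2 + 2·10 + 1·10 = 34.
Best is 36.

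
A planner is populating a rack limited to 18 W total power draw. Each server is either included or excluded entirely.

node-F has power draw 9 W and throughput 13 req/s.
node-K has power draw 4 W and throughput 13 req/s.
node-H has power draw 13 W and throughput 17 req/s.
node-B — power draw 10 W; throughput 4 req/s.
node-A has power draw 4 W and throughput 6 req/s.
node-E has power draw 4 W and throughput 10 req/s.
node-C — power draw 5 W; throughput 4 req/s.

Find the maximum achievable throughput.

36

Allowing fractional choices, the relaxed optimum would be about 37.7, but servers are indivisible.
node-K + node-A + node-E + node-C: power draw 4 + 4 + 4 + 5 = 17 ≤ 18, throughput 13 + 6 + 10 + 4 = 33.
node-F + node-K + node-E: power draw 9 + 4 + 4 = 17 ≤ 18, throughput 13 + 13 + 10 = 36.
node-F + node-K + node-A: power draw 9 + 4 + 4 = 17 ≤ 18, throughput 13 + 13 + 6 = 32.
Best is node-F, node-K, and node-E with total throughput 36.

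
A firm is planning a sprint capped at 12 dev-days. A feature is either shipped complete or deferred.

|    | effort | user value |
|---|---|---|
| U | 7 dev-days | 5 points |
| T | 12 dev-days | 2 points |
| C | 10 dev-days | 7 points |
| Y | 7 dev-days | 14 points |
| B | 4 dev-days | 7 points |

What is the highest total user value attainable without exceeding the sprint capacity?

21

U + B: effort 7 + 4 = 11 ≤ 12, user value 5 + 7 = 12.
Y: effort 7 ≤ 12, user value 14.
Y + B: effort 7 + 4 = 11 ≤ 12, user value 14 + 7 = 21.
Best is Y and B with total user value 21.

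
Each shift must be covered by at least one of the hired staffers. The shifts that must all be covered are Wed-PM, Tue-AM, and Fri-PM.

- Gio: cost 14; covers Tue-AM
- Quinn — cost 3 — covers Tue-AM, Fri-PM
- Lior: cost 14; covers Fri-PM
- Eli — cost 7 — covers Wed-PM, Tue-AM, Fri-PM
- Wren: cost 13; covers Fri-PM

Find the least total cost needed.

The greedy cost-per-new-shift heuristic would pick Quinn and Eli for 10, but a cheaper cover exists.
Eli alone covers Wed-PM, Tue-AM, Fri-PM — every shift.
Total cost: 7.
No cover costs less than 7.

7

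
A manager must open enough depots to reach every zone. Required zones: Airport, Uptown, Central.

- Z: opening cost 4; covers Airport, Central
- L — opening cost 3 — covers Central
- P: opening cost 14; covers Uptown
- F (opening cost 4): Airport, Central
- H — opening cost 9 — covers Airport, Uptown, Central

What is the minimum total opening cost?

The greedy cost-per-new-zone heuristic would pick Z and H for 13, but a cheaper cover exists.
H alone covers Airport, Uptown, Central — every zone.
Total opening cost: 9.
No cover costs less than 9.

9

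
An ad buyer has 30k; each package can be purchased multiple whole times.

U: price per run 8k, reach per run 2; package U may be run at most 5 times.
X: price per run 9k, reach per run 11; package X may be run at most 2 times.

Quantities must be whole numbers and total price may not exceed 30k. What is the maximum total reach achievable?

1×U and 2×X: price 26 ≤ 30, reach 1·2 + 2·11 = 24.
2×X: price 18 ≤ 30, reach 2·11 = 22.
Best is 24.

24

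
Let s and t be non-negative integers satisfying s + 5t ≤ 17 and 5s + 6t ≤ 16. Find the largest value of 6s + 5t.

The continuous relaxation peaks at (3.2, 0) with value 19.20; rounding to a feasible lattice point costs some objective.
(s,t)=(3,0): 1·3+5·0=3≤17, 5·3+6·0=15≤16, objective 18.
(s,t)=(2,1): 1·2+5·1=7≤17, 5·2+6·1=16≤16, objective 17.
(s,t)=(2,0): 1·2+5·0=2≤17, 5·2+6·0=10≤16, objective 12.
The best lattice point is (3,0), giving 18.

18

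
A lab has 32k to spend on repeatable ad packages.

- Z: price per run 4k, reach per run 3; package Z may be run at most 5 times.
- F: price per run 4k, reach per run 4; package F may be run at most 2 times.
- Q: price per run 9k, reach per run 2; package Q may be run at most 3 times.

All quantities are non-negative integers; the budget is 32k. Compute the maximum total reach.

This is a bounded integer knapsack.
4×Z and 2×F: price 24 ≤ 32, reach 4·3 + 2·4 = 20.
5×Z and 2×F: price 28 ≤ 32, reach 5·3 + 2·4 = 23.
Best is 23.

23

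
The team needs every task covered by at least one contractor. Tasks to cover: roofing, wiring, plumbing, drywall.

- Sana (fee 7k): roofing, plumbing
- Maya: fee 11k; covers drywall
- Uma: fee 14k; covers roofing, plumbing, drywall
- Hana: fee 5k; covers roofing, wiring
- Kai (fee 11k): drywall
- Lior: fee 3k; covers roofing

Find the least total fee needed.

19

The greedy cost-per-new-task heuristic would pick Hana, Sana, and Maya for 23, but a cheaper cover exists.
Choose Uma and Hana: together they cover roofing, wiring, plumbing, drywall — every task.
Total fee: 14 + 5 = 19.
No cover costs less than 19.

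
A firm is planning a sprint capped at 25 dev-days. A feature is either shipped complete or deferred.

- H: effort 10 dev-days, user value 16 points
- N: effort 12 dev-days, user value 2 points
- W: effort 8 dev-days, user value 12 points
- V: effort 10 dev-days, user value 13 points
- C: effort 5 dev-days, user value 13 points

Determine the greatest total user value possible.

H + W + C: effort 10 + 8 + 5 = 23 ≤ 25, user value 16 + 12 + 13 = 41.
H + V + C: effort 10 + 10 + 5 = 25 ≤ 25, user value 16 + 13 + 13 = 42.
Best is H, V, and C with total user value 42.

42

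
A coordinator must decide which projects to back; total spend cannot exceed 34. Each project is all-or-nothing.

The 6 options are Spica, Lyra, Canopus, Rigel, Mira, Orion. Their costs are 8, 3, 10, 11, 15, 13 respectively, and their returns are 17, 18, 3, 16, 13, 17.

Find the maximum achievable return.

55

This is an integer program with binary decision variables.
Allowing fractional choices, the relaxed optimum would be about 66.7, but projects are indivisible.
Spica + Lyra + Canopus + Rigel: cost 8 + 3 + 10 + 11 = 32 ≤ 34, return 17 + 18 + 3 + 16 = 54.
Spica + Lyra + Canopus + Orion: cost 8 + 3 + 10 + 13 = 34 ≤ 34, return 17 + 18 + 3 + 17 = 55.
Spica + Lyra + Orion: cost 8 + 3 + 13 = 24 ≤ 34, return 17 + 18 + 17 = 52.
Best is Spica, Lyra, Canopus, and Orion with total return 55.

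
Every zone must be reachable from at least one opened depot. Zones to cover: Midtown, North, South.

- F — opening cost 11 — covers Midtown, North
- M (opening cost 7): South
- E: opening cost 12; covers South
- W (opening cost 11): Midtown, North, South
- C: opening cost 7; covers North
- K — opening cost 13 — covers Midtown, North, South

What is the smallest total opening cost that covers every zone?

W alone covers Midtown, North, South — every zone.
Total opening cost: 11.

11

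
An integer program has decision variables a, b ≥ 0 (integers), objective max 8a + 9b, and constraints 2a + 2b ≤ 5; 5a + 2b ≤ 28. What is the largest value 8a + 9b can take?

(a,b)=(0,2) is feasible, giving 18.
(a,b)=(1,1) is feasible, giving 17.
(a,b)=(0,1) is feasible, giving 9.
No feasible integer point exceeds 18.

18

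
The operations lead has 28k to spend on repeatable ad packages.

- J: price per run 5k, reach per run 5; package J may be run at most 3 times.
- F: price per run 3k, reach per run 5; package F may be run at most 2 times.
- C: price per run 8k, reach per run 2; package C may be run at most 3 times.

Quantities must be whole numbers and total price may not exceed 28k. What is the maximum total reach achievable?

Take 3×J and 2×F: price 21 ≤ 28, reach 3·5 + 2·5 = 25.
F has the best ratio (5/3) and is taken to its limit of 2; remaining capacity is filled optimally with the others.

25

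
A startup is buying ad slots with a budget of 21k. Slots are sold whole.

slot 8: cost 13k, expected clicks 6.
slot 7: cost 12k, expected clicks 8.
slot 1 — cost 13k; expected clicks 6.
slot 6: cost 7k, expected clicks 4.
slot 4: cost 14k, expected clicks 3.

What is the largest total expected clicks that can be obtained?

12

This is a 0-1 knapsack instance.
Allowing fractional choices, the relaxed optimum would be about 12.9, but ad slots are indivisible.
slot 1 + slot 6: cost 13 + 7 = 20 ≤ 21, expected clicks 6 + 4 = 10.
slot 8 + slot 6: cost 13 + 7 = 20 ≤ 21, expected clicks 6 + 4 = 10.
slot 7 + slot 6: cost 12 + 7 = 19 ≤ 21, expected clicks 8 + 4 = 12.
Best is slot 7 and slot 6 with total expected clicks 12.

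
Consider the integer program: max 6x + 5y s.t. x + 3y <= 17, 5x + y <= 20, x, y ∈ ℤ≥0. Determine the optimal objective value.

38

Relaxing integrality, the LP optimum is 41.64 at (x,y) = (3.07, 4.64), which is not an integer point.
(x,y)=(3,4): 1·3+3·4=15≤17, 5·3+1·4=19≤20, objective 38.
(x,y)=(2,5): 1·2+3·5=17≤17, 5·2+1·5=15≤20, objective 37.
(x,y)=(3,3): 1·3+3·3=12≤17, 5·3+1·3=18≤20, objective 33.
(x,y)=(2,4): 1·2+3·4=14≤17, 5·2+1·4=14≤20, objective 32.
Maximum is 38 at (x,y)=(3,4).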